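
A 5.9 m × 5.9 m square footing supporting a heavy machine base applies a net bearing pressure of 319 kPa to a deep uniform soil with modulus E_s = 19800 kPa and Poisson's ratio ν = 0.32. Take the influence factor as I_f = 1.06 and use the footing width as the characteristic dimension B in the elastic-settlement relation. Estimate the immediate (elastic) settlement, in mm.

S_e ≈ 90.4 mm

Immediate (elastic) settlement: S_e = q·B·(1−ν²)/E_s · I_f.
S_e = 319 × 5.9 × (1 − 0.32²) / 19800 × 1.06
    = 319 × 5.9 × 0.8976 / 19800 × 1.06
    = 0.09044 m = 90.44 mm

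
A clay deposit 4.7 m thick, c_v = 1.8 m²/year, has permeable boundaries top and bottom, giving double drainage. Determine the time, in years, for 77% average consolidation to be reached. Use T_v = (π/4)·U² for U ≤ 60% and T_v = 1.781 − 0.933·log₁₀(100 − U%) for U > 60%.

t ≈ 1.57 years

Drainage path length: H_d = H/2 = 2.35 m (double drainage).
U > 60%: T_v = 1.781 − 0.933·log₁₀(100 − 77) = 0.51051.
t = T_v·H_d²/c_v = 0.51051×2.35²/1.8 = 1.566 years.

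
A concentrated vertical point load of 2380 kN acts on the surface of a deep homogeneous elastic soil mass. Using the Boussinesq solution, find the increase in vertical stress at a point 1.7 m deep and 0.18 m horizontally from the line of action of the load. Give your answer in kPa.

Δσ_z ≈ 382 kPa

Boussinesq vertical stress below a point load on an elastic half-space:
Δσ_z = 3P/(2πz²) · [1 + (r/z)²]^(−5/2)
r/z = 0.18/1.7 = 0.10588; [1+(r/z)²]^(−5/2) = 0.97251.
Δσ_z = 3×2380/(2π×1.7²) × 0.97251 = 393.21 × 0.97251 = 382.4 kPa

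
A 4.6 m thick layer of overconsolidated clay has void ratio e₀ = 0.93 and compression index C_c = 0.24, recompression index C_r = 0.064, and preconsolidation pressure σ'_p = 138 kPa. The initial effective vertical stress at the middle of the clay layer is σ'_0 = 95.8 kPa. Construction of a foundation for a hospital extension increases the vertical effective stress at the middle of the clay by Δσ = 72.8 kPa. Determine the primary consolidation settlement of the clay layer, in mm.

Final effective stress: σ'_f = 95.8 + 72.8 = 168.6 kPa.
σ'_f = 168.6 > σ'_p = 138 kPa, so the stress path crosses the preconsolidation pressure — recompression up to σ'_p, then virgin compression beyond:
S_c = H/(1+e₀)·[C_r·log₁₀(σ'_p/σ'_0) + C_c·log₁₀(σ'_f/σ'_p)]
    = 4.6/1.93 × [0.064×log₁₀(138/95.8) + 0.24×log₁₀(168.6/138)]
    = 2.3834 × [0.010145 + 0.020875] = 0.07393 m

S_c ≈ 73.9 mm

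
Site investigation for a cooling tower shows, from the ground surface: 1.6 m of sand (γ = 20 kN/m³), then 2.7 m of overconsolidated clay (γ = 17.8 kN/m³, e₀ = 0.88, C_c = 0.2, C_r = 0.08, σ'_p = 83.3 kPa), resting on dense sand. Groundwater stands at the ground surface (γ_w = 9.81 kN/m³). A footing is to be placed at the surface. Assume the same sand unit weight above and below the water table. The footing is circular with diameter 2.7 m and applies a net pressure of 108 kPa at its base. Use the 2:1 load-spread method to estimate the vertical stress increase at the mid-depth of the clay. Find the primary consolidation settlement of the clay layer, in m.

Mid-depth of clay below the ground surface: z = 1.6 + 2.7/2 = 2.95 m.
Total vertical stress at mid-clay: σ_v = 20×1.6 + 17.8×1.35 = 56.03 kPa.
Pore pressure: u = 9.81×(2.95 − 0) = 28.94 kPa.
Initial effective stress: σ'_0 = σ_v − u = 56.03 − 28.94 = 27.09 kPa.
Stress increase at mid-clay by the 2:1 spreading method:
Δσ ≈ qD²/(D+z)² = 108×2.7²/(2.7+2.95)² = 24.663 kPa
Final effective stress: σ'_f = 27.09 + 24.663 = 51.753 kPa.
σ'_f = 51.753 ≤ σ'_p = 83.3 kPa, so the clay remains overconsolidated and only the recompression index applies:
S_c = C_r·H/(1+e₀)·log₁₀(σ'_f/σ'_0) = 0.08×2.7/1.88×log₁₀(51.753/27.09)
    = 0.1149 × 0.28113 = 0.0323 m

S_c ≈ 0.0323 m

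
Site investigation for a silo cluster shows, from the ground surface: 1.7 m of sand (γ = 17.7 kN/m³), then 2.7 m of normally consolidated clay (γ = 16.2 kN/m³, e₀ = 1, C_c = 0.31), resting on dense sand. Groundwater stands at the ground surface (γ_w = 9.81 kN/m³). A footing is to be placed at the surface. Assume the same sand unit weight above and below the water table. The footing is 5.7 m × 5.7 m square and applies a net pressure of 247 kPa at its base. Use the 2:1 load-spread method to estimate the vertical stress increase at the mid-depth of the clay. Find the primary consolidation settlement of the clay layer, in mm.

Mid-depth of clay below the ground surface: z = 1.7 + 2.7/2 = 3.05 m.
Total vertical stress at mid-clay: σ_v = 17.7×1.7 + 16.2×1.35 = 51.96 kPa.
Pore pressure: u = 9.81×(3.05 − 0) = 29.921 kPa.
Initial effective stress: σ'_0 = σ_v − u = 51.96 − 29.921 = 22.039 kPa.
Stress increase at mid-clay by the 2:1 spreading method:
Δσ = qBL/((B+z)(L+z)) = 247×5.7×5.7/((5.7+3.05)(5.7+3.05)) = 104.82 kPa
Final effective stress: σ'_f = σ'_0 + Δσ = 22.039 + 104.82 = 126.86 kPa.
Normally consolidated clay, so the full stress increment lies on the virgin compression line:
S_c = C_c·H/(1+e₀)·log₁₀(σ'_f/σ'_0) = 0.31×2.7/(1+1)×log₁₀(126.86/22.039)
    = 0.4185 × 0.76013 = 0.3181 m

S_c ≈ 318 mm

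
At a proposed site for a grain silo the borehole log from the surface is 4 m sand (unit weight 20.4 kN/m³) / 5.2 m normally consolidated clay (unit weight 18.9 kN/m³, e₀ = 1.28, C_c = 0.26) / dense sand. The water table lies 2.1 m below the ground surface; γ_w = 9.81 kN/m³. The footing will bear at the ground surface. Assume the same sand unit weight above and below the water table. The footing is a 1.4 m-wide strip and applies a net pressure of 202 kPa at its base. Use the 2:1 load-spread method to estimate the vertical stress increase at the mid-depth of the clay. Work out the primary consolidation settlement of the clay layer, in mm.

Mid-depth of clay below the ground surface: z = 4 + 5.2/2 = 6.6 m.
Total vertical stress at mid-clay: σ_v = 20.4×4 + 18.9×2.6 = 130.74 kPa.
Pore pressure: u = 9.81×(6.6 − 2.1) = 44.145 kPa.
Initial effective stress: σ'_0 = σ_v − u = 130.74 − 44.145 = 86.595 kPa.
Stress increase at mid-clay by the 2:1 spreading method:
Δσ = qB/(B+z) = 202×1.4/(1.4+6.6) = 35.35 kPa
Final effective stress: σ'_f = σ'_0 + Δσ = 86.595 + 35.35 = 121.94 kPa.
Normally consolidated clay, so the full stress increment lies on the virgin compression line:
S_c = C_c·H/(1+e₀)·log₁₀(σ'_f/σ'_0) = 0.26×5.2/(1+1.28)×log₁₀(121.94/86.595)
    = 0.59298 × 0.14865 = 0.08815 m

S_c ≈ 88.1 mm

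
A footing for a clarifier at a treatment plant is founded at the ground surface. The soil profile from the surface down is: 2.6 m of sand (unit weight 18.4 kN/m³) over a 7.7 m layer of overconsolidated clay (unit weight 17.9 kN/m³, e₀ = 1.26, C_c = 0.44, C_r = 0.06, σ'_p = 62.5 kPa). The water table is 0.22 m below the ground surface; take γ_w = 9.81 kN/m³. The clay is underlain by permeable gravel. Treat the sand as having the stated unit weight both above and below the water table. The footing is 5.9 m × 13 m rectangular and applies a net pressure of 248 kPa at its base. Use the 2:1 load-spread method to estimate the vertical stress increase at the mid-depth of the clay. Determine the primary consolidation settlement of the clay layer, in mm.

Mid-depth of clay below the ground surface: z = 2.6 + 7.7/2 = 6.45 m.
Total vertical stress at mid-clay: σ_v = 18.4×2.6 + 17.9×3.85 = 116.75 kPa.
Pore pressure: u = 9.81×(6.45 − 0.22) = 61.116 kPa.
Initial effective stress: σ'_0 = σ_v − u = 116.75 − 61.116 = 55.634 kPa.
Stress increase at mid-clay by the 2:1 spreading method:
Δσ = qBL/((B+z)(L+z)) = 248×5.9×13/((5.9+6.45)(13+6.45)) = 79.188 kPa
Final effective stress: σ'_f = 55.634 + 79.188 = 134.82 kPa.
σ'_f = 134.82 > σ'_p = 62.5 kPa, so the stress path crosses the preconsolidation pressure — recompression up to σ'_p, then virgin compression beyond:
S_c = H/(1+e₀)·[C_r·log₁₀(σ'_p/σ'_0) + C_c·log₁₀(σ'_f/σ'_p)]
    = 7.7/2.26 × [0.06×log₁₀(62.5/55.634) + 0.44×log₁₀(134.82/62.5)]
    = 3.4071 × [0.0030324 + 0.1469] = 0.5108 m

S_c ≈ 511 mm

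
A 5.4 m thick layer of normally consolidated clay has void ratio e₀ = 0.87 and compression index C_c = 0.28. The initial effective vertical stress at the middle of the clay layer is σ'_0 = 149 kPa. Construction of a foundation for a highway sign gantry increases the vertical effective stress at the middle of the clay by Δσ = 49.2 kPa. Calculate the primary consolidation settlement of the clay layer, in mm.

S_c ≈ 100 mm

Final effective stress: σ'_f = σ'_0 + Δσ = 149 + 49.2 = 198.2 kPa.
Normally consolidated clay, so the full stress increment lies on the virgin compression line:
S_c = C_c·H/(1+e₀)·log₁₀(σ'_f/σ'_0) = 0.28×5.4/(1+0.87)×log₁₀(198.2/149)
    = 0.80856 × 0.12392 = 0.1002 m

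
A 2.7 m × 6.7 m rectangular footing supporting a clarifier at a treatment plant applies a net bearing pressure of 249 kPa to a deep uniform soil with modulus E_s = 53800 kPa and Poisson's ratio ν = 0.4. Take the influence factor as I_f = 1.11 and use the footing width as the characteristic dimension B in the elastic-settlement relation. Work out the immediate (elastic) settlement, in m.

S_e ≈ 0.0117 m

Immediate (elastic) settlement: S_e = q·B·(1−ν²)/E_s · I_f.
S_e = 249 × 2.7 × (1 − 0.4²) / 53800 × 1.11
    = 249 × 2.7 × 0.84 / 53800 × 1.11
    = 0.01165 m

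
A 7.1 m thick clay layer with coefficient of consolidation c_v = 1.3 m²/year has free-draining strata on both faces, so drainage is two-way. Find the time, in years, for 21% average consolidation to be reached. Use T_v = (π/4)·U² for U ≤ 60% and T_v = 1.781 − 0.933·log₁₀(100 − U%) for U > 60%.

t ≈ 0.336 years

Drainage path length: H_d = H/2 = 3.55 m (double drainage).
U ≤ 60%: T_v = (π/4)·U² = (π/4)×0.21² = 0.034636.
t = T_v·H_d²/c_v = 0.034636×3.55²/1.3 = 0.3358 years.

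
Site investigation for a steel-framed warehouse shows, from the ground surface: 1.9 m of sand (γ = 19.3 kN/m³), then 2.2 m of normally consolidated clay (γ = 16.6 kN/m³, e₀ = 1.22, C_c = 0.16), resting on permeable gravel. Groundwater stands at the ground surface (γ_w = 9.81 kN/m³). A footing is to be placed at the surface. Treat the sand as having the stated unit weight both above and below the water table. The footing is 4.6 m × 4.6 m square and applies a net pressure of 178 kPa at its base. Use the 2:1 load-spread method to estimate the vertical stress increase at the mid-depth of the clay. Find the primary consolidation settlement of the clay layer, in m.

Mid-depth of clay below the ground surface: z = 1.9 + 2.2/2 = 3 m.
Total vertical stress at mid-clay: σ_v = 19.3×1.9 + 16.6×1.1 = 54.93 kPa.
Pore pressure: u = 9.81×(3 − 0) = 29.43 kPa.
Initial effective stress: σ'_0 = σ_v − u = 54.93 − 29.43 = 25.5 kPa.
Stress increase at mid-clay by the 2:1 spreading method:
Δσ = qBL/((B+z)(L+z)) = 178×4.6×4.6/((4.6+3)(4.6+3)) = 65.209 kPa
Final effective stress: σ'_f = σ'_0 + Δσ = 25.5 + 65.209 = 90.709 kPa.
Normally consolidated clay, so the full stress increment lies on the virgin compression line:
S_c = C_c·H/(1+e₀)·log₁₀(σ'_f/σ'_0) = 0.16×2.2/(1+1.22)×log₁₀(90.709/25.5)
    = 0.15856 × 0.55111 = 0.08738 m

S_c ≈ 0.0874 m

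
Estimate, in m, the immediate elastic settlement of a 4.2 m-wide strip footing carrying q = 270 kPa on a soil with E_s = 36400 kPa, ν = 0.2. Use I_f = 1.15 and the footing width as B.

Immediate (elastic) settlement: S_e = q·B·(1−ν²)/E_s · I_f.
S_e = 270 × 4.2 × (1 − 0.2²) / 36400 × 1.15
    = 270 × 4.2 × 0.96 / 36400 × 1.15
    = 0.03439 m

S_e ≈ 0.0344 m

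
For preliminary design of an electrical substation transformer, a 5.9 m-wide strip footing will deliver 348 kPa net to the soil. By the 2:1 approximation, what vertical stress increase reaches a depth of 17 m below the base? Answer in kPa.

Δσ_z ≈ 89.7 kPa

By the 2:1 method the load spreads at 1 horizontal : 2 vertical, so at depth z the loaded area has grown by z in each plan dimension:
Δσ = qB/(B+z) = 348×5.9/(5.9+17) = 89.659 kPa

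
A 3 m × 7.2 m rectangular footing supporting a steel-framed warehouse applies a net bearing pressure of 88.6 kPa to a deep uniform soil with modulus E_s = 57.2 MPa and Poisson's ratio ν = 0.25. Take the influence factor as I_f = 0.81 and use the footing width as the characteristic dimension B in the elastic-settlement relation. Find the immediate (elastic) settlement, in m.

Immediate (elastic) settlement: S_e = q·B·(1−ν²)/E_s · I_f.
E_s = 57.2 MPa = 57200 kPa.
S_e = 88.6 × 3 × (1 − 0.25²) / 57200 × 0.81
    = 88.6 × 3 × 0.9375 / 57200 × 0.81
    = 0.003529 m

S_e ≈ 0.00353 m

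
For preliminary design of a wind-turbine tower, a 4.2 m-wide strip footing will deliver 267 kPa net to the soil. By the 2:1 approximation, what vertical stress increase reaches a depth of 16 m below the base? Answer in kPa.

By the 2:1 method the load spreads at 1 horizontal : 2 vertical, so at depth z the loaded area has grown by z in each plan dimension:
Δσ = qB/(B+z) = 267×4.2/(4.2+16) = 55.515 kPa

Δσ_z ≈ 55.5 kPa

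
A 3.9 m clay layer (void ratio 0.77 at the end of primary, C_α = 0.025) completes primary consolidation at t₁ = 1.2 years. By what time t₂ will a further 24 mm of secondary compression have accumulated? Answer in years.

t₂ ≈ 3.27 years

S_s = C_α·H/(1+e_p)·log₁₀(t₂/t₁) ⇒ log₁₀(t₂/t₁) = S_s·(1+e_p)/(C_α·H).
log₁₀(t₂/t₁) = 0.024 × (1+0.77) / (0.025×3.9) = 0.4357
t₂ = t₁ × 10^0.4357 = 1.2 × 2.727 = 3.272 years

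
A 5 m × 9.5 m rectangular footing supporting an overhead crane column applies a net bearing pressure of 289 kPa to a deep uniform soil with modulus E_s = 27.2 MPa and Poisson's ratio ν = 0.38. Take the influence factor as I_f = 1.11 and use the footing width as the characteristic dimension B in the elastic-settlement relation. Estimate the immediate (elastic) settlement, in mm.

S_e ≈ 50.5 mm

Immediate (elastic) settlement: S_e = q·B·(1−ν²)/E_s · I_f.
E_s = 27.2 MPa = 27200 kPa.
S_e = 289 × 5 × (1 − 0.38²) / 27200 × 1.11
    = 289 × 5 × 0.8556 / 27200 × 1.11
    = 0.05045 m = 50.45 mm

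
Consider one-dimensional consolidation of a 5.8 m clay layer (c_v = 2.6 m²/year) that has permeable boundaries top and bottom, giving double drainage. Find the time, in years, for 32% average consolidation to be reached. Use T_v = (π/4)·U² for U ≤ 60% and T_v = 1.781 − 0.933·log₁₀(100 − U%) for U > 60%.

t ≈ 0.26 years

Drainage path length: H_d = H/2 = 2.9 m (double drainage).
U ≤ 60%: T_v = (π/4)·U² = (π/4)×0.32² = 0.080425.
t = T_v·H_d²/c_v = 0.080425×2.9²/2.6 = 0.2601 years.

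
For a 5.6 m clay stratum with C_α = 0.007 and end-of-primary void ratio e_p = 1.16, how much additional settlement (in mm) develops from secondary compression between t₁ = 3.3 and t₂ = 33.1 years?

S_s ≈ 18.2 mm

Secondary compression: S_s = C_α·H/(1+e_p)·log₁₀(t₂/t₁)
S_s = 0.007×5.6/(1+1.16)×log₁₀(33.1/3.3)
    = 0.01815 × 1.001 = 0.01817 m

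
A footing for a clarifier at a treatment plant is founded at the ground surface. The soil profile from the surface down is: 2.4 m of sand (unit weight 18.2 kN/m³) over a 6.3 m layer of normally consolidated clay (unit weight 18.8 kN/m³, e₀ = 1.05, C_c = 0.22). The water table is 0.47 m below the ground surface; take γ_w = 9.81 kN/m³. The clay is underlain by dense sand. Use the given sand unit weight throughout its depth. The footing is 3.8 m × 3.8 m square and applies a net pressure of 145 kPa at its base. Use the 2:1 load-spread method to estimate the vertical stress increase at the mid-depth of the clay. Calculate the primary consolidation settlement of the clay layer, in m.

S_c ≈ 0.109 m

Mid-depth of clay below the ground surface: z = 2.4 + 6.3/2 = 5.55 m.
Total vertical stress at mid-clay: σ_v = 18.2×2.4 + 18.8×3.15 = 102.9 kPa.
Pore pressure: u = 9.81×(5.55 − 0.47) = 49.835 kPa.
Initial effective stress: σ'_0 = σ_v − u = 102.9 − 49.835 = 53.065 kPa.
Stress increase at mid-clay by the 2:1 spreading method:
Δσ = qBL/((B+z)(L+z)) = 145×3.8×3.8/((3.8+5.55)(3.8+5.55)) = 23.95 kPa
Final effective stress: σ'_f = σ'_0 + Δσ = 53.065 + 23.95 = 77.015 kPa.
Normally consolidated clay, so the full stress increment lies on the virgin compression line:
S_c = C_c·H/(1+e₀)·log₁₀(σ'_f/σ'_0) = 0.22×6.3/(1+1.05)×log₁₀(77.015/53.065)
    = 0.6761 × 0.16177 = 0.1094 m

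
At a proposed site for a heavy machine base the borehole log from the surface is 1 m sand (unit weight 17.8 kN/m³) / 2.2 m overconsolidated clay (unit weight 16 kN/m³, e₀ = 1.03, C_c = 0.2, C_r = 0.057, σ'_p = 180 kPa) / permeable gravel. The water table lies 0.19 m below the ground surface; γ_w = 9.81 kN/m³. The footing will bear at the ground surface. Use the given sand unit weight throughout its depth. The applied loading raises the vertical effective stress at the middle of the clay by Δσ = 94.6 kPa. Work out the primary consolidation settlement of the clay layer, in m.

S_c ≈ 0.0509 m

Mid-depth of clay below the ground surface: z = 1 + 2.2/2 = 2.1 m.
Total vertical stress at mid-clay: σ_v = 17.8×1 + 16×1.1 = 35.4 kPa.
Pore pressure: u = 9.81×(2.1 − 0.19) = 18.737 kPa.
Initial effective stress: σ'_0 = σ_v − u = 35.4 − 18.737 = 16.663 kPa.
Final effective stress: σ'_f = 16.663 + 94.6 = 111.26 kPa.
σ'_f = 111.26 ≤ σ'_p = 180 kPa, so the clay remains overconsolidated and only the recompression index applies:
S_c = C_r·H/(1+e₀)·log₁₀(σ'_f/σ'_0) = 0.057×2.2/2.03×log₁₀(111.26/16.663)
    = 0.061771 × 0.82459 = 0.05094 m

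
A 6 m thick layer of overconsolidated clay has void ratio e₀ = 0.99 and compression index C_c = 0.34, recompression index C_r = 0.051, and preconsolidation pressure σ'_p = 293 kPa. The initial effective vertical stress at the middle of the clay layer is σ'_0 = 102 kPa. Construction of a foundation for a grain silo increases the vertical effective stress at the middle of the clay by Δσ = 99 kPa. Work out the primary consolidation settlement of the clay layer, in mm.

Final effective stress: σ'_f = 102 + 99 = 201 kPa.
σ'_f = 201 ≤ σ'_p = 293 kPa, so the clay remains overconsolidated and only the recompression index applies:
S_c = C_r·H/(1+e₀)·log₁₀(σ'_f/σ'_0) = 0.051×6/1.99×log₁₀(201/102)
    = 0.15377 × 0.2946 = 0.0453 m

S_c ≈ 45.3 mm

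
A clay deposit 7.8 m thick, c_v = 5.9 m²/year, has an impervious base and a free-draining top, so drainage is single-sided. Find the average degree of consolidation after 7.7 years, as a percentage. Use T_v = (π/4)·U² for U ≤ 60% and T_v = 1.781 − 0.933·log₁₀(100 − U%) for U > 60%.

Drainage path length: H_d = H = 7.8 m (single drainage).
T_v = c_v·t/H_d² = 5.9×7.7/7.8² = 0.74671.
T_v = 0.74671 corresponds to the U > 60% branch:
U = 1 − 10^((1.781 − T_v)/0.933)/100 = 0.8716

U ≈ 87.2 %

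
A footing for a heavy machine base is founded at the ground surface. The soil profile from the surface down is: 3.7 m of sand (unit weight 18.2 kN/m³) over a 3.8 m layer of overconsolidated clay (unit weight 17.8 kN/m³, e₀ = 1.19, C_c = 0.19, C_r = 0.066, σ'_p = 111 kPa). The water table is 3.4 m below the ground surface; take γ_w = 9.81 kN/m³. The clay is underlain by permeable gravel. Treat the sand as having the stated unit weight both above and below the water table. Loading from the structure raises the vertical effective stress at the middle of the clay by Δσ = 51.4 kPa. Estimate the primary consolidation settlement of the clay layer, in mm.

Mid-depth of clay below the ground surface: z = 3.7 + 3.8/2 = 5.6 m.
Total vertical stress at mid-clay: σ_v = 18.2×3.7 + 17.8×1.9 = 101.16 kPa.
Pore pressure: u = 9.81×(5.6 − 3.4) = 21.582 kPa.
Initial effective stress: σ'_0 = σ_v − u = 101.16 − 21.582 = 79.578 kPa.
Final effective stress: σ'_f = 79.578 + 51.4 = 130.98 kPa.
σ'_f = 130.98 > σ'_p = 111 kPa, so the stress path crosses the preconsolidation pressure — recompression up to σ'_p, then virgin compression beyond:
S_c = H/(1+e₀)·[C_r·log₁₀(σ'_p/σ'_0) + C_c·log₁₀(σ'_f/σ'_p)]
    = 3.8/2.19 × [0.066×log₁₀(111/79.578) + 0.19×log₁₀(130.98/111)]
    = 1.7352 × [0.009539 + 0.013658] = 0.04025 m

S_c ≈ 40.3 mm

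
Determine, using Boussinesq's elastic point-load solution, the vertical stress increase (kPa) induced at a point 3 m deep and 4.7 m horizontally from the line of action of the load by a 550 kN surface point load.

Boussinesq vertical stress below a point load on an elastic half-space:
Δσ_z = 3P/(2πz²) · [1 + (r/z)²]^(−5/2)
r/z = 4.7/3 = 1.5667; [1+(r/z)²]^(−5/2) = 0.045087.
Δσ_z = 3×550/(2π×3²) × 0.045087 = 29.178 × 0.045087 = 1.316 kPa

Δσ_z ≈ 1.32 kPa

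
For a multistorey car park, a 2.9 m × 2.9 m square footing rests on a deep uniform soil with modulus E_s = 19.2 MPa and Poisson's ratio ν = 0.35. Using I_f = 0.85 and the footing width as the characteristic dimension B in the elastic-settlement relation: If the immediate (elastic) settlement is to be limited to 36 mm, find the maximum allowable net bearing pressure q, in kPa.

q ≈ 320 kPa

E_s = 19.2 MPa = 19200 kPa.
S_e = q·B·(1−ν²)/E_s · I_f  ⇒  q = S_e·E_s / (B·(1−ν²)·I_f).
q = 0.036 × 19200 / (2.9 × 0.8775 × 0.85) = 319.6 kPa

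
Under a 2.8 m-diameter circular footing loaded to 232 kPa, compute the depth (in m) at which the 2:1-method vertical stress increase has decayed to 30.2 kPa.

z ≈ 4.96 m

2:1 spreading — at depth z the loaded area has grown by z in each plan dimension:
qD²/(D+z)² = Δσ_z ⇒ z = D(√(q/Δσ_z) − 1) = 2.8×(√(232/30.2) − 1) = 4.961 m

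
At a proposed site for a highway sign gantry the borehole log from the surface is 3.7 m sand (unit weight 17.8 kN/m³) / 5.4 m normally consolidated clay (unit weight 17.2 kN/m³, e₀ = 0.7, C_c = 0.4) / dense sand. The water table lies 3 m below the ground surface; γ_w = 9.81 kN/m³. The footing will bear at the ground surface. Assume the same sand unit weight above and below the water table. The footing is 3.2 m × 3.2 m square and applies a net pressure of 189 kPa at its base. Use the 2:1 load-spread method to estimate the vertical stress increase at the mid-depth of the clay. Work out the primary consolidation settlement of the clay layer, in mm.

S_c ≈ 130 mm

Mid-depth of clay below the ground surface: z = 3.7 + 5.4/2 = 6.4 m.
Total vertical stress at mid-clay: σ_v = 17.8×3.7 + 17.2×2.7 = 112.3 kPa.
Pore pressure: u = 9.81×(6.4 − 3) = 33.354 kPa.
Initial effective stress: σ'_0 = σ_v − u = 112.3 − 33.354 = 78.946 kPa.
Stress increase at mid-clay by the 2:1 spreading method:
Δσ = qBL/((B+z)(L+z)) = 189×3.2×3.2/((3.2+6.4)(3.2+6.4)) = 21 kPa
Final effective stress: σ'_f = σ'_0 + Δσ = 78.946 + 21 = 99.946 kPa.
Normally consolidated clay, so the full stress increment lies on the virgin compression line:
S_c = C_c·H/(1+e₀)·log₁₀(σ'_f/σ'_0) = 0.4×5.4/(1+0.7)×log₁₀(99.946/78.946)
    = 1.2706 × 0.10244 = 0.1302 m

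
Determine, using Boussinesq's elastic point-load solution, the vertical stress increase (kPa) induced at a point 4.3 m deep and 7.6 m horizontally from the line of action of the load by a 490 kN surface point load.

Δσ_z ≈ 0.366 kPa

Boussinesq vertical stress below a point load on an elastic half-space:
Δσ_z = 3P/(2πz²) · [1 + (r/z)²]^(−5/2)
r/z = 7.6/4.3 = 1.7674; [1+(r/z)²]^(−5/2) = 0.028956.
Δσ_z = 3×490/(2π×4.3²) × 0.028956 = 12.653 × 0.028956 = 0.3664 kPa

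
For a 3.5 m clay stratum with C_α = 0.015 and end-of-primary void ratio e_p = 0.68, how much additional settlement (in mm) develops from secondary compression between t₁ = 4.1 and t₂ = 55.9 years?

Secondary compression: S_s = C_α·H/(1+e_p)·log₁₀(t₂/t₁)
S_s = 0.015×3.5/(1+0.68)×log₁₀(55.9/4.1)
    = 0.03125 × 1.135 = 0.03546 m

S_s ≈ 35.5 mm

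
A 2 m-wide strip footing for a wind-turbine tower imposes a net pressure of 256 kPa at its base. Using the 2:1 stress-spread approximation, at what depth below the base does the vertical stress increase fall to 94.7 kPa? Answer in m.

z ≈ 3.41 m

2:1 spreading — at depth z the loaded area has grown by z in each plan dimension:
qB/(B+z) = Δσ_z ⇒ z = qB/Δσ_z − B = 256×2/94.7 − 2 = 3.407 m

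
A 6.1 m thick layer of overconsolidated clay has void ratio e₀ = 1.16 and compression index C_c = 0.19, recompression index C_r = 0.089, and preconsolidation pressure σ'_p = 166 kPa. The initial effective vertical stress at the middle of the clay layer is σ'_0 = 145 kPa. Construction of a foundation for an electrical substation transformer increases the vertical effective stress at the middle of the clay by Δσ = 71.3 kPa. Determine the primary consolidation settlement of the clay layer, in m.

S_c ≈ 0.0764 m

Final effective stress: σ'_f = 145 + 71.3 = 216.3 kPa.
σ'_f = 216.3 > σ'_p = 166 kPa, so the stress path crosses the preconsolidation pressure — recompression up to σ'_p, then virgin compression beyond:
S_c = H/(1+e₀)·[C_r·log₁₀(σ'_p/σ'_0) + C_c·log₁₀(σ'_f/σ'_p)]
    = 6.1/2.16 × [0.089×log₁₀(166/145) + 0.19×log₁₀(216.3/166)]
    = 2.8241 × [0.0052279 + 0.02184] = 0.07644 m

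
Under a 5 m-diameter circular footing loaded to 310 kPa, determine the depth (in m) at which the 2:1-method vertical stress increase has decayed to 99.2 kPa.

z ≈ 3.84 m

2:1 spreading — at depth z the loaded area has grown by z in each plan dimension:
qD²/(D+z)² = Δσ_z ⇒ z = D(√(q/Δσ_z) − 1) = 5×(√(310/99.2) − 1) = 3.839 m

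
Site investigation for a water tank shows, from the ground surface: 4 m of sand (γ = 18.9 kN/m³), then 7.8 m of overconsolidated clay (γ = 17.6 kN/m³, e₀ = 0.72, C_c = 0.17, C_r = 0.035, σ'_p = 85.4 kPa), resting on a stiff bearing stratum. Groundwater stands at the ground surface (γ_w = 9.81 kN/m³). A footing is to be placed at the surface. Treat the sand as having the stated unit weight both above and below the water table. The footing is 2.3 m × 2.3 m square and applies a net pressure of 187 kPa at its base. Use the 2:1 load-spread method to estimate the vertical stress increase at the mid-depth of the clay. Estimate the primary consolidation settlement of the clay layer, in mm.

Mid-depth of clay below the ground surface: z = 4 + 7.8/2 = 7.9 m.
Total vertical stress at mid-clay: σ_v = 18.9×4 + 17.6×3.9 = 144.24 kPa.
Pore pressure: u = 9.81×(7.9 − 0) = 77.499 kPa.
Initial effective stress: σ'_0 = σ_v − u = 144.24 − 77.499 = 66.741 kPa.
Stress increase at mid-clay by the 2:1 spreading method:
Δσ = qBL/((B+z)(L+z)) = 187×2.3×2.3/((2.3+7.9)(2.3+7.9)) = 9.5082 kPa
Final effective stress: σ'_f = 66.741 + 9.5082 = 76.249 kPa.
σ'_f = 76.249 ≤ σ'_p = 85.4 kPa, so the clay remains overconsolidated and only the recompression index applies:
S_c = C_r·H/(1+e₀)·log₁₀(σ'_f/σ'_0) = 0.035×7.8/1.72×log₁₀(76.249/66.741)
    = 0.15872 × 0.057841 = 0.009181 m

S_c ≈ 9.18 mm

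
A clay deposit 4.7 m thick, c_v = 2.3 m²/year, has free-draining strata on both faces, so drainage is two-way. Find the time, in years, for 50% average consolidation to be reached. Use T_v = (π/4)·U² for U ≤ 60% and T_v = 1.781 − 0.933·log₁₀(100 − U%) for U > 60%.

t ≈ 0.471 years

Drainage path length: H_d = H/2 = 2.35 m (double drainage).
U ≤ 60%: T_v = (π/4)·U² = (π/4)×0.5² = 0.19635.
t = T_v·H_d²/c_v = 0.19635×2.35²/2.3 = 0.4715 years.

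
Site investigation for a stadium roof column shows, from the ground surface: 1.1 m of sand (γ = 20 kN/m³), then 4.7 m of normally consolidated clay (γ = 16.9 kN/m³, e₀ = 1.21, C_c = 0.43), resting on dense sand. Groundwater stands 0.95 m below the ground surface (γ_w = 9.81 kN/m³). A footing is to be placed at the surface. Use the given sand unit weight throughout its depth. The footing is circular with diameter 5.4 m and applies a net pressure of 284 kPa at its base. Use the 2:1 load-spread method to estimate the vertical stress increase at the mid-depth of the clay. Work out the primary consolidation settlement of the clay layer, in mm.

S_c ≈ 535 mm

Mid-depth of clay below the ground surface: z = 1.1 + 4.7/2 = 3.45 m.
Total vertical stress at mid-clay: σ_v = 20×1.1 + 16.9×2.35 = 61.715 kPa.
Pore pressure: u = 9.81×(3.45 − 0.95) = 24.525 kPa.
Initial effective stress: σ'_0 = σ_v − u = 61.715 − 24.525 = 37.19 kPa.
Stress increase at mid-clay by the 2:1 spreading method:
Δσ ≈ qD²/(D+z)² = 284×5.4²/(5.4+3.45)² = 105.74 kPa
Final effective stress: σ'_f = σ'_0 + Δσ = 37.19 + 105.74 = 142.93 kPa.
Normally consolidated clay, so the full stress increment lies on the virgin compression line:
S_c = C_c·H/(1+e₀)·log₁₀(σ'_f/σ'_0) = 0.43×4.7/(1+1.21)×log₁₀(142.93/37.19)
    = 0.91448 × 0.5847 = 0.5347 m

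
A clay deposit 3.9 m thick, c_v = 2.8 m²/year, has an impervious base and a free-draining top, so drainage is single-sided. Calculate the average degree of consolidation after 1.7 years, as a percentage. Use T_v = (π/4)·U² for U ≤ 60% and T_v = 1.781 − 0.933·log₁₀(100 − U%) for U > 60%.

U ≈ 62.5 %

Drainage path length: H_d = H = 3.9 m (single drainage).
T_v = c_v·t/H_d² = 2.8×1.7/3.9² = 0.31295.
T_v = 0.31295 corresponds to the U > 60% branch:
U = 1 − 10^((1.781 − T_v)/0.933)/100 = 0.6255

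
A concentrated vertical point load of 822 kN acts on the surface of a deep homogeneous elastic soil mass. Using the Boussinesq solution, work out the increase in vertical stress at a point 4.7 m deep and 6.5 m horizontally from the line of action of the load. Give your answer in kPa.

Δσ_z ≈ 1.23 kPa

Boussinesq vertical stress below a point load on an elastic half-space:
Δσ_z = 3P/(2πz²) · [1 + (r/z)²]^(−5/2)
r/z = 6.5/4.7 = 1.383; [1+(r/z)²]^(−5/2) = 0.06907.
Δσ_z = 3×822/(2π×4.7²) × 0.06907 = 17.767 × 0.06907 = 1.227 kPa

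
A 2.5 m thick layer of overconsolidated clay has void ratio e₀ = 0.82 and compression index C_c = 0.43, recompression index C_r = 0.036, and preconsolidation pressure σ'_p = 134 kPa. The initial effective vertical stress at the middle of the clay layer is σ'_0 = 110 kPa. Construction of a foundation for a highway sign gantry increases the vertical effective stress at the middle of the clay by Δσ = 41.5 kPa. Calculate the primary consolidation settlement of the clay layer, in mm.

S_c ≈ 35.7 mm

Final effective stress: σ'_f = 110 + 41.5 = 151.5 kPa.
σ'_f = 151.5 > σ'_p = 134 kPa, so the stress path crosses the preconsolidation pressure — recompression up to σ'_p, then virgin compression beyond:
S_c = H/(1+e₀)·[C_r·log₁₀(σ'_p/σ'_0) + C_c·log₁₀(σ'_f/σ'_p)]
    = 2.5/1.82 × [0.036×log₁₀(134/110) + 0.43×log₁₀(151.5/134)]
    = 1.3736 × [0.0030856 + 0.022922] = 0.03572 m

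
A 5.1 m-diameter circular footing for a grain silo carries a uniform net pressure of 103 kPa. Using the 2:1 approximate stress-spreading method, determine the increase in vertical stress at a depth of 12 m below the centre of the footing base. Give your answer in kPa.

Δσ_z ≈ 9.16 kPa

By the 2:1 method the load spreads at 1 horizontal : 2 vertical, so at depth z the loaded area has grown by z in each plan dimension:
Δσ ≈ qD²/(D+z)² = 103×5.1²/(5.1+12)² = 9.1619 kPa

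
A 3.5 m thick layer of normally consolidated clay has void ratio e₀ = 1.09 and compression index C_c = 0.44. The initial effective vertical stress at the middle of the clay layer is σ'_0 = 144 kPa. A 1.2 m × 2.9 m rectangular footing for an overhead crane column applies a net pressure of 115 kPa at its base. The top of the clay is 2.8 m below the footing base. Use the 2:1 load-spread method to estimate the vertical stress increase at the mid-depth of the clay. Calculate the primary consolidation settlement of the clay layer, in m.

S_c ≈ 0.0201 m

Mid-depth of clay below the footing base: z = 2.8 + 3.5/2 = 4.55 m.
Stress increase at mid-clay by the 2:1 spreading method:
Δσ = qBL/((B+z)(L+z)) = 115×1.2×2.9/((1.2+4.55)(2.9+4.55)) = 9.3423 kPa
Final effective stress: σ'_f = σ'_0 + Δσ = 144 + 9.3423 = 153.34 kPa.
Normally consolidated clay, so the full stress increment lies on the virgin compression line:
S_c = C_c·H/(1+e₀)·log₁₀(σ'_f/σ'_0) = 0.44×3.5/(1+1.09)×log₁₀(153.34/144)
    = 0.73684 × 0.027293 = 0.02011 m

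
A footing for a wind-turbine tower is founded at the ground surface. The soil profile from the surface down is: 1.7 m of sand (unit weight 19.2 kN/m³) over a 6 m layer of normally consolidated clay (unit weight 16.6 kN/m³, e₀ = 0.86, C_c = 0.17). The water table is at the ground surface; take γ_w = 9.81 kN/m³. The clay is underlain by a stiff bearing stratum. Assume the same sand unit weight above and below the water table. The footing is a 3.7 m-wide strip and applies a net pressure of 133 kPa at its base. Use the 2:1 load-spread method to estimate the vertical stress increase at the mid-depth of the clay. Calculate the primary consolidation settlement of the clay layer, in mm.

Mid-depth of clay below the ground surface: z = 1.7 + 6/2 = 4.7 m.
Total vertical stress at mid-clay: σ_v = 19.2×1.7 + 16.6×3 = 82.44 kPa.
Pore pressure: u = 9.81×(4.7 − 0) = 46.107 kPa.
Initial effective stress: σ'_0 = σ_v − u = 82.44 − 46.107 = 36.333 kPa.
Stress increase at mid-clay by the 2:1 spreading method:
Δσ = qB/(B+z) = 133×3.7/(3.7+4.7) = 58.583 kPa
Final effective stress: σ'_f = σ'_0 + Δσ = 36.333 + 58.583 = 94.916 kPa.
Normally consolidated clay, so the full stress increment lies on the virgin compression line:
S_c = C_c·H/(1+e₀)·log₁₀(σ'_f/σ'_0) = 0.17×6/(1+0.86)×log₁₀(94.916/36.333)
    = 0.54839 × 0.41704 = 0.2287 m

S_c ≈ 229 mm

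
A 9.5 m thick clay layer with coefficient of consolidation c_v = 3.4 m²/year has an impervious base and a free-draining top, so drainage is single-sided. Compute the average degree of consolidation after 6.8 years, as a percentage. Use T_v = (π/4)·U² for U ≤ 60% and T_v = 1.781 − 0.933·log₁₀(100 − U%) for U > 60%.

Drainage path length: H_d = H = 9.5 m (single drainage).
T_v = c_v·t/H_d² = 3.4×6.8/9.5² = 0.25618.
T_v = 0.25618 corresponds to the U ≤ 60% branch:
U = √(4T_v/π) = 0.5711

U ≈ 57.1 %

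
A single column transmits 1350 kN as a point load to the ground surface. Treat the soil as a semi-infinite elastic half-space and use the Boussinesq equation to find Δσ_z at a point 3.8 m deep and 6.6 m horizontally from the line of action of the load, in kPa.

Boussinesq vertical stress below a point load on an elastic half-space:
Δσ_z = 3P/(2πz²) · [1 + (r/z)²]^(−5/2)
r/z = 6.6/3.8 = 1.7368; [1+(r/z)²]^(−5/2) = 0.030928.
Δσ_z = 3×1350/(2π×3.8²) × 0.030928 = 44.638 × 0.030928 = 1.381 kPa

Δσ_z ≈ 1.38 kPa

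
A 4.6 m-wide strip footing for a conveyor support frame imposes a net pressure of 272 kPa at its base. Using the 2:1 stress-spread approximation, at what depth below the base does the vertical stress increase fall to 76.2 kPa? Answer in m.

z ≈ 11.8 m

2:1 spreading — at depth z the loaded area has grown by z in each plan dimension:
qB/(B+z) = Δσ_z ⇒ z = qB/Δσ_z − B = 272×4.6/76.2 − 4.6 = 11.82 m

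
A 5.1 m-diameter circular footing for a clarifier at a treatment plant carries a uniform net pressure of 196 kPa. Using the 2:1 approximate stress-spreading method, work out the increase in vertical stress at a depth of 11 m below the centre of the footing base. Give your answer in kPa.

By the 2:1 method the load spreads at 1 horizontal : 2 vertical, so at depth z the loaded area has grown by z in each plan dimension:
Δσ ≈ qD²/(D+z)² = 196×5.1²/(5.1+11)² = 19.667 kPa

Δσ_z ≈ 19.7 kPa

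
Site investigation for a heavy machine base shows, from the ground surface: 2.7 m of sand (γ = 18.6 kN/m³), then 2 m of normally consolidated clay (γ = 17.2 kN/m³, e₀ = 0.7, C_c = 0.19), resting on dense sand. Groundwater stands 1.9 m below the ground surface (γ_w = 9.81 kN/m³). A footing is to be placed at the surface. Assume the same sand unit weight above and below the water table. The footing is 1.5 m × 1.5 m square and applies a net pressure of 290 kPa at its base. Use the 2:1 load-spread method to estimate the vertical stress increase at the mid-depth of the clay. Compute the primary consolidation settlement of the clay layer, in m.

Mid-depth of clay below the ground surface: z = 2.7 + 2/2 = 3.7 m.
Total vertical stress at mid-clay: σ_v = 18.6×2.7 + 17.2×1 = 67.42 kPa.
Pore pressure: u = 9.81×(3.7 − 1.9) = 17.658 kPa.
Initial effective stress: σ'_0 = σ_v − u = 67.42 − 17.658 = 49.762 kPa.
Stress increase at mid-clay by the 2:1 spreading method:
Δσ = qBL/((B+z)(L+z)) = 290×1.5×1.5/((1.5+3.7)(1.5+3.7)) = 24.131 kPa
Final effective stress: σ'_f = σ'_0 + Δσ = 49.762 + 24.131 = 73.893 kPa.
Normally consolidated clay, so the full stress increment lies on the virgin compression line:
S_c = C_c·H/(1+e₀)·log₁₀(σ'_f/σ'_0) = 0.19×2/(1+0.7)×log₁₀(73.893/49.762)
    = 0.22353 × 0.17171 = 0.03838 m

S_c ≈ 0.0384 m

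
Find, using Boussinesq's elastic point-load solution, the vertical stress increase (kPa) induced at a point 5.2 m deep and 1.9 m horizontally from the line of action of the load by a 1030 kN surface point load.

Boussinesq vertical stress below a point load on an elastic half-space:
Δσ_z = 3P/(2πz²) · [1 + (r/z)²]^(−5/2)
r/z = 1.9/5.2 = 0.36538; [1+(r/z)²]^(−5/2) = 0.73104.
Δσ_z = 3×1030/(2π×5.2²) × 0.73104 = 18.187 × 0.73104 = 13.3 kPa

Δσ_z ≈ 13.3 kPa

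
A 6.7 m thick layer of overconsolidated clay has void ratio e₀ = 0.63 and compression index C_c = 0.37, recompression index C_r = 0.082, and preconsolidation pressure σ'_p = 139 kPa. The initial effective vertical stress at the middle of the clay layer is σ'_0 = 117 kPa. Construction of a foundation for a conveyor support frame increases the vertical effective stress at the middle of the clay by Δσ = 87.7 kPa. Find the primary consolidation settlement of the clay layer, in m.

Final effective stress: σ'_f = 117 + 87.7 = 204.7 kPa.
σ'_f = 204.7 > σ'_p = 139 kPa, so the stress path crosses the preconsolidation pressure — recompression up to σ'_p, then virgin compression beyond:
S_c = H/(1+e₀)·[C_r·log₁₀(σ'_p/σ'_0) + C_c·log₁₀(σ'_f/σ'_p)]
    = 6.7/1.63 × [0.082×log₁₀(139/117) + 0.37×log₁₀(204.7/139)]
    = 4.1104 × [0.006136 + 0.062198] = 0.2809 m

S_c ≈ 0.281 m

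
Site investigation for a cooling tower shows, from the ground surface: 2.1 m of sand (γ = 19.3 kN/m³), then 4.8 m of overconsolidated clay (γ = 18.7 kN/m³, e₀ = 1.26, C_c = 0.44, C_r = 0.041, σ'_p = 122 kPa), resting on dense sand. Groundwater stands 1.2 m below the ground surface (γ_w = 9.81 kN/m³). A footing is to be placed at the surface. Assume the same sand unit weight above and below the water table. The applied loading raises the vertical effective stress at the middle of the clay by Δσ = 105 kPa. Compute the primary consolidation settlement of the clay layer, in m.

Mid-depth of clay below the ground surface: z = 2.1 + 4.8/2 = 4.5 m.
Total vertical stress at mid-clay: σ_v = 19.3×2.1 + 18.7×2.4 = 85.41 kPa.
Pore pressure: u = 9.81×(4.5 − 1.2) = 32.373 kPa.
Initial effective stress: σ'_0 = σ_v − u = 85.41 − 32.373 = 53.037 kPa.
Final effective stress: σ'_f = 53.037 + 105 = 158.04 kPa.
σ'_f = 158.04 > σ'_p = 122 kPa, so the stress path crosses the preconsolidation pressure — recompression up to σ'_p, then virgin compression beyond:
S_c = H/(1+e₀)·[C_r·log₁₀(σ'_p/σ'_0) + C_c·log₁₀(σ'_f/σ'_p)]
    = 4.8/2.26 × [0.041×log₁₀(122/53.037) + 0.44×log₁₀(158.04/122)]
    = 2.1239 × [0.014833 + 0.049459] = 0.1365 m

S_c ≈ 0.137 m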